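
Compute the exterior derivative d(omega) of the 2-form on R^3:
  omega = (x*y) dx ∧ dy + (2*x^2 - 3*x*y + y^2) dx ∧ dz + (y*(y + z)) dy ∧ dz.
d(omega) = (3*x - 2*y) dx ∧ dy ∧ dz

For a 2-form omega = sum_{i<j} g_{ij} dx_i ∧ dx_j, the exterior derivative is
  d(omega) = sum_{i<j} d(g_{ij}) ∧ dx_i ∧ dx_j = sum_{i<j, k} (∂g_{ij}/∂x_k) dx_k ∧ dx_i ∧ dx_j.
Expand each term, using dx_k ∧ dx_i ∧ dx_j = sgn(permutation) dx_{(a)} ∧ dx_{(b)} ∧ dx_{(c)} with (a < b < c) sorted:
  d(2*x^2 - 3*x*y + y^2) includes (∂/∂y)(2*x^2 - 3*x*y + y^2) dy = (-3*x + 2*y) dy, which multiplied by dx ∧ dz gives (3*x - 2*y) dx ∧ dy ∧ dz
Collecting like 3-forms: d(omega) = (3*x - 2*y) dx ∧ dy ∧ dz.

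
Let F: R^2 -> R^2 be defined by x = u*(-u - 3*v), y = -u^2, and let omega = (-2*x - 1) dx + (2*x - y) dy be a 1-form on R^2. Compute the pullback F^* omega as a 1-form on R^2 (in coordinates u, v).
F^* omega = (-2*u^3 - 6*u^2*v - 18*u*v^2 + 2*u + 3*v) du + (3*u*(-2*u^2 - 6*u*v + 1)) dv

Using F^*(f dg) = (f ∘ F) d(g ∘ F), substitute each coordinate x_i by F_i(u, v) in f_i, and replace dx_i by d F_i = (∂F_i/∂u) du + (∂F_i/∂v) dv.
  For the x component: f_1(F) = 2*u^2 + 6*u*v - 1; d F_1 = (-2*u - 3*v) du + (-3*u) dv
  For the y component: f_2(F) = u*(-u - 6*v); d F_2 = (-2*u) du + (0) dv
Combining and collecting du, dv coefficients:
  coeff of du: -2*u^3 - 6*u^2*v - 18*u*v^2 + 2*u + 3*v
  coeff of dv: 3*u*(-2*u^2 - 6*u*v + 1)
F^* omega = (-2*u^3 - 6*u^2*v - 18*u*v^2 + 2*u + 3*v) du + (3*u*(-2*u^2 - 6*u*v + 1)) dv.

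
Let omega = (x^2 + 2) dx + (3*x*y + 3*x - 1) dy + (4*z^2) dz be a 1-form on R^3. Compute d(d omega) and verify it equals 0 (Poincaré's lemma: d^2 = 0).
d(d omega) = 0

Step 1: d omega = sum_{i<j} (∂f_j/∂x_i - ∂f_i/∂x_j) dx_i ∧ dx_j:
  coeff of dx ∧ dy: 3*y + 3
  coeff of dx ∧ dz: 0
  coeff of dy ∧ dz: 0
Step 2: Apply d again to each 2-form coefficient. The only possible 3-form in R^3 is dx ∧ dy ∧ dz, with coefficient
  ∂(coeff of dy∧dz)/∂x - ∂(coeff of dx∧dz)/∂y + ∂(coeff of dx∧dy)/∂z
  = ∂/∂x (0) - ∂/∂y (0) + ∂/∂z (3*y + 3).
Each of these terms simplifies to sums of mixed partials that cancel in pairs. The result is 0 (by equality of mixed partials for smooth functions — Schwarz / Clairaut).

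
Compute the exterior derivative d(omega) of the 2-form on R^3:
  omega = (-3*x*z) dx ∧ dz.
d(omega) = 0

For a 2-form omega = sum_{i<j} g_{ij} dx_i ∧ dx_j, the exterior derivative is
  d(omega) = sum_{i<j} d(g_{ij}) ∧ dx_i ∧ dx_j = sum_{i<j, k} (∂g_{ij}/∂x_k) dx_k ∧ dx_i ∧ dx_j.
Expand each term, using dx_k ∧ dx_i ∧ dx_j = sgn(permutation) dx_{(a)} ∧ dx_{(b)} ∧ dx_{(c)} with (a < b < c) sorted:

Collecting like 3-forms: d(omega) = 0.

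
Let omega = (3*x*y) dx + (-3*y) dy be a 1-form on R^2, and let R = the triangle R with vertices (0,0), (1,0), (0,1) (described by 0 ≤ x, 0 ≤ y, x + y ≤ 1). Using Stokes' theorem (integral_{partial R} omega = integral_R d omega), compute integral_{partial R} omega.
integral_(partial R) omega = -1/2

Stokes: integral_partial_R omega = integral_R d omega with d omega = (∂Q/∂x - ∂P/∂y) dx ∧ dy.
  ∂Q/∂x = 0
  ∂P/∂y = 3*x
  integrand = ∂Q/∂x - ∂P/∂y = -3*x.
Integrating over R: integral_0^1 integral_0^{1-x} (-3*x) dy dx = -1/2.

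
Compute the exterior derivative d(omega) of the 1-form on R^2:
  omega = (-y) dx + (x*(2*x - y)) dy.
d(omega) = (4*x - y + 1) dx ∧ dy

For a 1-form omega = sum_i f_i dx_i, the exterior derivative is
  d(omega) = sum_{i < j} (∂f_j/∂x_i - ∂f_i/∂x_j) dx_i ∧ dx_j.
  coefficient of dx ∧ dy: ∂f_2/∂x - ∂f_1/∂y = ∂(x*(2*x - y))/∂x - ∂(-y)/∂y = 4*x - y + 1
Assembling: d(omega) = (4*x - y + 1) dx ∧ dy.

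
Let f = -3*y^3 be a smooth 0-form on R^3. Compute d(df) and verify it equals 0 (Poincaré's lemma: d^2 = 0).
d(df) = 0

Step 1: df = sum_i (∂f/∂x_i) dx_i = (0) dx + (-9*y^2) dy + (0) dz.
Step 2: Apply d again. Using the 1-form formula, the coefficient of dx ∧ dy in d(df) is ∂^2 f/∂x ∂y - ∂^2 f/∂y ∂x = (0) - (0) = 0 (equality of mixed partials for smooth f).
Similarly for dx ∧ dz and dy ∧ dz — all coefficients vanish. So d(df) = 0.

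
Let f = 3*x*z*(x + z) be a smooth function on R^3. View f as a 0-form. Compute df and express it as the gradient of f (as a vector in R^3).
df = (3*z*(2*x + z)) dx + (0) dy + (3*x*(x + 2*z)) dz; grad f = (3*z*(2*x + z), 0, 3*x*(x + 2*z))

For a 0-form f, d f = (∂f/∂x) dx + (∂f/∂y) dy + (∂f/∂z) dz. The components of the vector representation are exactly the entries of grad f in Cartesian coordinates:
  ∂f/∂x = 3*z*(2*x + z)
  ∂f/∂y = 0
  ∂f/∂z = 3*x*(x + 2*z).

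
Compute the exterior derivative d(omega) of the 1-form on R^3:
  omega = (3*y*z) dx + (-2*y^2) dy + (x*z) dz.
d(omega) = (-3*z) dx ∧ dy + (-3*y + z) dx ∧ dz

For a 1-form omega = sum_i f_i dx_i, the exterior derivative is
  d(omega) = sum_{i < j} (∂f_j/∂x_i - ∂f_i/∂x_j) dx_i ∧ dx_j.
  coefficient of dx ∧ dy: ∂f_2/∂x - ∂f_1/∂y = ∂(-2*y^2)/∂x - ∂(3*y*z)/∂y = -3*z
  coefficient of dx ∧ dz: ∂f_3/∂x - ∂f_1/∂z = ∂(x*z)/∂x - ∂(3*y*z)/∂z = -3*y + z
Assembling: d(omega) = (-3*z) dx ∧ dy + (-3*y + z) dx ∧ dz.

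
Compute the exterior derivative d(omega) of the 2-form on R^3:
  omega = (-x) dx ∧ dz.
d(omega) = 0

For a 2-form omega = sum_{i<j} g_{ij} dx_i ∧ dx_j, the exterior derivative is
  d(omega) = sum_{i<j} d(g_{ij}) ∧ dx_i ∧ dx_j = sum_{i<j, k} (∂g_{ij}/∂x_k) dx_k ∧ dx_i ∧ dx_j.
Expand each term, using dx_k ∧ dx_i ∧ dx_j = sgn(permutation) dx_{(a)} ∧ dx_{(b)} ∧ dx_{(c)} with (a < b < c) sorted:

Collecting like 3-forms: d(omega) = 0.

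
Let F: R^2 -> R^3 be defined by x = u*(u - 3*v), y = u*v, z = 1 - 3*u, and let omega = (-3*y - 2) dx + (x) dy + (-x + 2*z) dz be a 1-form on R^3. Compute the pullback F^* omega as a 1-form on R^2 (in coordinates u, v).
F^* omega = (-5*u^2*v + 3*u^2 + 6*u*v^2 - 9*u*v + 14*u + 6*v - 6) du + (u*(u^2 + 6*u*v + 6)) dv

Using F^*(f dg) = (f ∘ F) d(g ∘ F), substitute each coordinate x_i by F_i(u, v) in f_i, and replace dx_i by d F_i = (∂F_i/∂u) du + (∂F_i/∂v) dv.
  For the x component: f_1(F) = -3*u*v - 2; d F_1 = (2*u - 3*v) du + (-3*u) dv
  For the y component: f_2(F) = u*(u - 3*v); d F_2 = (v) du + (u) dv
  For the z component: f_3(F) = -u^2 + 3*u*v - 6*u + 2; d F_3 = (-3) du + (0) dv
Combining and collecting du, dv coefficients:
  coeff of du: -5*u^2*v + 3*u^2 + 6*u*v^2 - 9*u*v + 14*u + 6*v - 6
  coeff of dv: u*(u^2 + 6*u*v + 6)
F^* omega = (-5*u^2*v + 3*u^2 + 6*u*v^2 - 9*u*v + 14*u + 6*v - 6) du + (u*(u^2 + 6*u*v + 6)) dv.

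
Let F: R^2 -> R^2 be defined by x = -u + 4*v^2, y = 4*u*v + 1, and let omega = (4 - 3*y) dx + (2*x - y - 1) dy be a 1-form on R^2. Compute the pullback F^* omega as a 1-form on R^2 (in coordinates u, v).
F^* omega = (-16*u*v^2 + 4*u*v + 32*v^3 - 8*v - 1) du + (-16*u^2*v - 8*u^2 - 64*u*v^2 - 8*u + 8*v) dv

Using F^*(f dg) = (f ∘ F) d(g ∘ F), substitute each coordinate x_i by F_i(u, v) in f_i, and replace dx_i by d F_i = (∂F_i/∂u) du + (∂F_i/∂v) dv.
  For the x component: f_1(F) = -12*u*v + 1; d F_1 = (-1) du + (8*v) dv
  For the y component: f_2(F) = -4*u*v - 2*u + 8*v^2 - 2; d F_2 = (4*v) du + (4*u) dv
Combining and collecting du, dv coefficients:
  coeff of du: -16*u*v^2 + 4*u*v + 32*v^3 - 8*v - 1
  coeff of dv: -16*u^2*v - 8*u^2 - 64*u*v^2 - 8*u + 8*v
F^* omega = (-16*u*v^2 + 4*u*v + 32*v^3 - 8*v - 1) du + (-16*u^2*v - 8*u^2 - 64*u*v^2 - 8*u + 8*v) dv.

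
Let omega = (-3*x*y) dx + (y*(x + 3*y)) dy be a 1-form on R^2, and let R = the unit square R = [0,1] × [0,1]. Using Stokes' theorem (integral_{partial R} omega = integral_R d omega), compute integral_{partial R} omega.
integral_(partial R) omega = 2

Stokes: integral_partial_R omega = integral_R d omega with d omega = (∂Q/∂x - ∂P/∂y) dx ∧ dy.
  ∂Q/∂x = y
  ∂P/∂y = -3*x
  integrand = ∂Q/∂x - ∂P/∂y = 3*x + y.
Integrating over R: integral_0^1 integral_0^1 (3*x + y) dx dy = 2.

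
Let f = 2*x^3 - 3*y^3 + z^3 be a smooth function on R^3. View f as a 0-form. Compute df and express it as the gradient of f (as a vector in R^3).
df = (6*x^2) dx + (-9*y^2) dy + (3*z^2) dz; grad f = (6*x^2, -9*y^2, 3*z^2)

For a 0-form f, d f = (∂f/∂x) dx + (∂f/∂y) dy + (∂f/∂z) dz. The components of the vector representation are exactly the entries of grad f in Cartesian coordinates:
  ∂f/∂x = 6*x^2
  ∂f/∂y = -9*y^2
  ∂f/∂z = 3*z^2.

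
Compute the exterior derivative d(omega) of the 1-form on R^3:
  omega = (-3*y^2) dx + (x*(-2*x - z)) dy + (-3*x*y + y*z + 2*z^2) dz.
d(omega) = (-4*x + 6*y - z) dx ∧ dy + (-3*y) dx ∧ dz + (-2*x + z) dy ∧ dz

For a 1-form omega = sum_i f_i dx_i, the exterior derivative is
  d(omega) = sum_{i < j} (∂f_j/∂x_i - ∂f_i/∂x_j) dx_i ∧ dx_j.
  coefficient of dx ∧ dy: ∂f_2/∂x - ∂f_1/∂y = ∂(x*(-2*x - z))/∂x - ∂(-3*y^2)/∂y = -4*x + 6*y - z
  coefficient of dx ∧ dz: ∂f_3/∂x - ∂f_1/∂z = ∂(-3*x*y + y*z + 2*z^2)/∂x - ∂(-3*y^2)/∂z = -3*y
  coefficient of dy ∧ dz: ∂f_3/∂y - ∂f_2/∂z = ∂(-3*x*y + y*z + 2*z^2)/∂y - ∂(x*(-2*x - z))/∂z = -2*x + z
Assembling: d(omega) = (-4*x + 6*y - z) dx ∧ dy + (-3*y) dx ∧ dz + (-2*x + z) dy ∧ dz.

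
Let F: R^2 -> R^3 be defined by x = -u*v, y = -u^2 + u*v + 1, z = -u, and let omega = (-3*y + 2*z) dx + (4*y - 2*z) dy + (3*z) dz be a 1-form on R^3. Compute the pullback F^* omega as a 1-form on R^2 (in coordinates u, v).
F^* omega = (8*u^3 - 15*u^2*v - 4*u^2 + 7*u*v^2 + 4*u*v - 5*u + 7*v) du + (u*(-7*u^2 + 7*u*v + 4*u + 7)) dv

Using F^*(f dg) = (f ∘ F) d(g ∘ F), substitute each coordinate x_i by F_i(u, v) in f_i, and replace dx_i by d F_i = (∂F_i/∂u) du + (∂F_i/∂v) dv.
  For the x component: f_1(F) = 3*u^2 - 3*u*v - 2*u - 3; d F_1 = (-v) du + (-u) dv
  For the y component: f_2(F) = -4*u^2 + 4*u*v + 2*u + 4; d F_2 = (-2*u + v) du + (u) dv
  For the z component: f_3(F) = -3*u; d F_3 = (-1) du + (0) dv
Combining and collecting du, dv coefficients:
  coeff of du: 8*u^3 - 15*u^2*v - 4*u^2 + 7*u*v^2 + 4*u*v - 5*u + 7*v
  coeff of dv: u*(-7*u^2 + 7*u*v + 4*u + 7)
F^* omega = (8*u^3 - 15*u^2*v - 4*u^2 + 7*u*v^2 + 4*u*v - 5*u + 7*v) du + (u*(-7*u^2 + 7*u*v + 4*u + 7)) dv.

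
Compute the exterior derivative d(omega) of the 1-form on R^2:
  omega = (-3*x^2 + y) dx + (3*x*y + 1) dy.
d(omega) = (3*y - 1) dx ∧ dy

For a 1-form omega = sum_i f_i dx_i, the exterior derivative is
  d(omega) = sum_{i < j} (∂f_j/∂x_i - ∂f_i/∂x_j) dx_i ∧ dx_j.
  coefficient of dx ∧ dy: ∂f_2/∂x - ∂f_1/∂y = ∂(3*x*y + 1)/∂x - ∂(-3*x^2 + y)/∂y = 3*y - 1
Assembling: d(omega) = (3*y - 1) dx ∧ dy.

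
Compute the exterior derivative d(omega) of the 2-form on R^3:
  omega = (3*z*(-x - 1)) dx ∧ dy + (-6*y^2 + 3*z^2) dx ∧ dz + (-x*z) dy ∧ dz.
d(omega) = (-3*x + 12*y - z - 3) dx ∧ dy ∧ dz

For a 2-form omega = sum_{i<j} g_{ij} dx_i ∧ dx_j, the exterior derivative is
  d(omega) = sum_{i<j} d(g_{ij}) ∧ dx_i ∧ dx_j = sum_{i<j, k} (∂g_{ij}/∂x_k) dx_k ∧ dx_i ∧ dx_j.
Expand each term, using dx_k ∧ dx_i ∧ dx_j = sgn(permutation) dx_{(a)} ∧ dx_{(b)} ∧ dx_{(c)} with (a < b < c) sorted:
  d(3*z*(-x - 1)) includes (∂/∂z)(3*z*(-x - 1)) dz = (-3*x - 3) dz, which multiplied by dx ∧ dy gives (-3*x - 3) dx ∧ dy ∧ dz
  d(-6*y^2 + 3*z^2) includes (∂/∂y)(-6*y^2 + 3*z^2) dy = (-12*y) dy, which multiplied by dx ∧ dz gives (12*y) dx ∧ dy ∧ dz
  d(-x*z) includes (∂/∂x)(-x*z) dx = (-z) dx, which multiplied by dy ∧ dz gives (-z) dx ∧ dy ∧ dz
Collecting like 3-forms: d(omega) = (-3*x + 12*y - z - 3) dx ∧ dy ∧ dz.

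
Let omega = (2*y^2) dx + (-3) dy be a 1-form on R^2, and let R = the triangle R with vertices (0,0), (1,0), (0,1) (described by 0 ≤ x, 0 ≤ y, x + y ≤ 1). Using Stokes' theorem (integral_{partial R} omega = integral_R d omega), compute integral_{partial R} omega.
integral_(partial R) omega = -2/3

Stokes: integral_partial_R omega = integral_R d omega with d omega = (∂Q/∂x - ∂P/∂y) dx ∧ dy.
  ∂Q/∂x = 0
  ∂P/∂y = 4*y
  integrand = ∂Q/∂x - ∂P/∂y = -4*y.
Integrating over R: integral_0^1 integral_0^{1-x} (-4*y) dy dx = -2/3.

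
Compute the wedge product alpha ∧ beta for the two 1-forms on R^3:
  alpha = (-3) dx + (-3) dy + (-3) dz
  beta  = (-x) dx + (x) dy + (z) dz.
alpha ∧ beta = (-6*x) dx ∧ dy + (-3*x - 3*z) dx ∧ dz + (3*x - 3*z) dy ∧ dz

Distribute the wedge, using dx_i ∧ dx_j = -dx_j ∧ dx_i and dx_i ∧ dx_i = 0. For each pair (i, j) with i < j, the coefficient of dx_i ∧ dx_j in alpha ∧ beta is (alpha_i * beta_j - alpha_j * beta_i). Collecting: alpha ∧ beta = (-6*x) dx ∧ dy + (-3*x - 3*z) dx ∧ dz + (3*x - 3*z) dy ∧ dz.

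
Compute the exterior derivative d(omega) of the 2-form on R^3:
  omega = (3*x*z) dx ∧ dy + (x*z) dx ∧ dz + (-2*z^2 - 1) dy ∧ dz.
d(omega) = (3*x) dx ∧ dy ∧ dz

For a 2-form omega = sum_{i<j} g_{ij} dx_i ∧ dx_j, the exterior derivative is
  d(omega) = sum_{i<j} d(g_{ij}) ∧ dx_i ∧ dx_j = sum_{i<j, k} (∂g_{ij}/∂x_k) dx_k ∧ dx_i ∧ dx_j.
Expand each term, using dx_k ∧ dx_i ∧ dx_j = sgn(permutation) dx_{(a)} ∧ dx_{(b)} ∧ dx_{(c)} with (a < b < c) sorted:
  d(3*x*z) includes (∂/∂z)(3*x*z) dz = (3*x) dz, which multiplied by dx ∧ dy gives (3*x) dx ∧ dy ∧ dz
Collecting like 3-forms: d(omega) = (3*x) dx ∧ dy ∧ dz.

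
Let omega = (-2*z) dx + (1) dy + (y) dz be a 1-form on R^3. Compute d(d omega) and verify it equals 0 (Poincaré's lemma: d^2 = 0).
d(d omega) = 0

Step 1: d omega = sum_{i<j} (∂f_j/∂x_i - ∂f_i/∂x_j) dx_i ∧ dx_j:
  coeff of dx ∧ dy: 0
  coeff of dx ∧ dz: 2
  coeff of dy ∧ dz: 1
Step 2: Apply d again to each 2-form coefficient. The only possible 3-form in R^3 is dx ∧ dy ∧ dz, with coefficient
  ∂(coeff of dy∧dz)/∂x - ∂(coeff of dx∧dz)/∂y + ∂(coeff of dx∧dy)/∂z
  = ∂/∂x (1) - ∂/∂y (2) + ∂/∂z (0).
Each of these terms simplifies to sums of mixed partials that cancel in pairs. The result is 0 (by equality of mixed partials for smooth functions — Schwarz / Clairaut).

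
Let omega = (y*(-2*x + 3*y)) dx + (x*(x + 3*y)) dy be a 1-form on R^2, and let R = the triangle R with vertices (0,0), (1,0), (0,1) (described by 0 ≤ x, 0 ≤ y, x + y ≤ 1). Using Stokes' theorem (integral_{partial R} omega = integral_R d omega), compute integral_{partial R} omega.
integral_(partial R) omega = 1/6

Stokes: integral_partial_R omega = integral_R d omega with d omega = (∂Q/∂x - ∂P/∂y) dx ∧ dy.
  ∂Q/∂x = 2*x + 3*y
  ∂P/∂y = -2*x + 6*y
  integrand = ∂Q/∂x - ∂P/∂y = 4*x - 3*y.
Integrating over R: integral_0^1 integral_0^{1-x} (4*x - 3*y) dy dx = 1/6.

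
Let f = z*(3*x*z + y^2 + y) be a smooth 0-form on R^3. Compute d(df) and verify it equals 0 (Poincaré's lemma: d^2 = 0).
d(df) = 0

Step 1: df = sum_i (∂f/∂x_i) dx_i = (3*z^2) dx + (z*(2*y + 1)) dy + (6*x*z + y^2 + y) dz.
Step 2: Apply d again. Using the 1-form formula, the coefficient of dx ∧ dy in d(df) is ∂^2 f/∂x ∂y - ∂^2 f/∂y ∂x = (0) - (0) = 0 (equality of mixed partials for smooth f).
Similarly for dx ∧ dz and dy ∧ dz — all coefficients vanish. So d(df) = 0.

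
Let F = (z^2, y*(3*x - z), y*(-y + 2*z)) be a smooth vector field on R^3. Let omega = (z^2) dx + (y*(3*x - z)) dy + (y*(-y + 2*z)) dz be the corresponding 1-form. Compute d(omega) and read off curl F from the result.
d(omega) = (-y + 2*z) dy ∧ dz + (2*z) dz ∧ dx + (3*y) dx ∧ dy; curl F = (-y + 2*z, 2*z, 3*y)

d omega = sum_{i<j} (∂f_j/∂x_i - ∂f_i/∂x_j) dx_i ∧ dx_j. Under the identification (dy ∧ dz, dz ∧ dx, dx ∧ dy) ↔ (e_x, e_y, e_z), the coefficients are exactly the components of curl F. Compute:
  ∂R/∂y - ∂Q/∂z = (-2*y + 2*z) - (-y) = -y + 2*z
  ∂P/∂z - ∂R/∂x = (2*z) - (0) = 2*z
  ∂Q/∂x - ∂P/∂y = (3*y) - (0) = 3*y.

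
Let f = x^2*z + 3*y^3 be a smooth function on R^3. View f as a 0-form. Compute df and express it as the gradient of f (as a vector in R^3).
df = (2*x*z) dx + (9*y^2) dy + (x^2) dz; grad f = (2*x*z, 9*y^2, x^2)

For a 0-form f, d f = (∂f/∂x) dx + (∂f/∂y) dy + (∂f/∂z) dz. The components of the vector representation are exactly the entries of grad f in Cartesian coordinates:
  ∂f/∂x = 2*x*z
  ∂f/∂y = 9*y^2
  ∂f/∂z = x^2.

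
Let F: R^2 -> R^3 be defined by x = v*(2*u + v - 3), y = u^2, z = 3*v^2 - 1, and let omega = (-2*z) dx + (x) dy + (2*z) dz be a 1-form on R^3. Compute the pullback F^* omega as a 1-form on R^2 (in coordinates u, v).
F^* omega = (2*v*(2*u^2 + u*v - 3*u - 6*v^2 + 2)) du + (-12*u*v^2 + 4*u + 24*v^3 + 18*v^2 - 8*v - 6) dv

Using F^*(f dg) = (f ∘ F) d(g ∘ F), substitute each coordinate x_i by F_i(u, v) in f_i, and replace dx_i by d F_i = (∂F_i/∂u) du + (∂F_i/∂v) dv.
  For the x component: f_1(F) = 2 - 6*v^2; d F_1 = (2*v) du + (2*u + 2*v - 3) dv
  For the y component: f_2(F) = v*(2*u + v - 3); d F_2 = (2*u) du + (0) dv
  For the z component: f_3(F) = 6*v^2 - 2; d F_3 = (0) du + (6*v) dv
Combining and collecting du, dv coefficients:
  coeff of du: 2*v*(2*u^2 + u*v - 3*u - 6*v^2 + 2)
  coeff of dv: -12*u*v^2 + 4*u + 24*v^3 + 18*v^2 - 8*v - 6
F^* omega = (2*v*(2*u^2 + u*v - 3*u - 6*v^2 + 2)) du + (-12*u*v^2 + 4*u + 24*v^3 + 18*v^2 - 8*v - 6) dv.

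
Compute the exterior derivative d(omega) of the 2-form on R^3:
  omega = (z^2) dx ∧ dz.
d(omega) = 0

For a 2-form omega = sum_{i<j} g_{ij} dx_i ∧ dx_j, the exterior derivative is
  d(omega) = sum_{i<j} d(g_{ij}) ∧ dx_i ∧ dx_j = sum_{i<j, k} (∂g_{ij}/∂x_k) dx_k ∧ dx_i ∧ dx_j.
Expand each term, using dx_k ∧ dx_i ∧ dx_j = sgn(permutation) dx_{(a)} ∧ dx_{(b)} ∧ dx_{(c)} with (a < b < c) sorted:

Collecting like 3-forms: d(omega) = 0.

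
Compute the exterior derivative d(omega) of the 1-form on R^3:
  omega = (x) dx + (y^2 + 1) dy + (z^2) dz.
d(omega) = 0

For a 1-form omega = sum_i f_i dx_i, the exterior derivative is
  d(omega) = sum_{i < j} (∂f_j/∂x_i - ∂f_i/∂x_j) dx_i ∧ dx_j.

Assembling: d(omega) = 0.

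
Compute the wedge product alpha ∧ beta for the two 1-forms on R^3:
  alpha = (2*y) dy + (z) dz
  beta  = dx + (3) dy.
alpha ∧ beta = (-2*y) dx ∧ dy + (-z) dx ∧ dz + (-3*z) dy ∧ dz

Distribute the wedge, using dx_i ∧ dx_j = -dx_j ∧ dx_i and dx_i ∧ dx_i = 0. For each pair (i, j) with i < j, the coefficient of dx_i ∧ dx_j in alpha ∧ beta is (alpha_i * beta_j - alpha_j * beta_i). Collecting: alpha ∧ beta = (-2*y) dx ∧ dy + (-z) dx ∧ dz + (-3*z) dy ∧ dz.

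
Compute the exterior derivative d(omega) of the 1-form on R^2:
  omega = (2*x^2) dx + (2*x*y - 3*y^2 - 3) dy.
d(omega) = (2*y) dx ∧ dy

For a 1-form omega = sum_i f_i dx_i, the exterior derivative is
  d(omega) = sum_{i < j} (∂f_j/∂x_i - ∂f_i/∂x_j) dx_i ∧ dx_j.
  coefficient of dx ∧ dy: ∂f_2/∂x - ∂f_1/∂y = ∂(2*x*y - 3*y^2 - 3)/∂x - ∂(2*x^2)/∂y = 2*y
Assembling: d(omega) = (2*y) dx ∧ dy.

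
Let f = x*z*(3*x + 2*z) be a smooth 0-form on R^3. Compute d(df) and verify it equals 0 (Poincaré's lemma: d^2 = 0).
d(df) = 0

Step 1: df = sum_i (∂f/∂x_i) dx_i = (2*z*(3*x + z)) dx + (0) dy + (x*(3*x + 4*z)) dz.
Step 2: Apply d again. Using the 1-form formula, the coefficient of dx ∧ dy in d(df) is ∂^2 f/∂x ∂y - ∂^2 f/∂y ∂x = (0) - (0) = 0 (equality of mixed partials for smooth f).
Similarly for dx ∧ dz and dy ∧ dz — all coefficients vanish. So d(df) = 0.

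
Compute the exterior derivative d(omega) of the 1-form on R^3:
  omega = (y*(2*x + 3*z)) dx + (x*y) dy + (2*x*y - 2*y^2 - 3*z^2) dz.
d(omega) = (-2*x + y - 3*z) dx ∧ dy + (-y) dx ∧ dz + (2*x - 4*y) dy ∧ dz

For a 1-form omega = sum_i f_i dx_i, the exterior derivative is
  d(omega) = sum_{i < j} (∂f_j/∂x_i - ∂f_i/∂x_j) dx_i ∧ dx_j.
  coefficient of dx ∧ dy: ∂f_2/∂x - ∂f_1/∂y = ∂(x*y)/∂x - ∂(y*(2*x + 3*z))/∂y = -2*x + y - 3*z
  coefficient of dx ∧ dz: ∂f_3/∂x - ∂f_1/∂z = ∂(2*x*y - 2*y^2 - 3*z^2)/∂x - ∂(y*(2*x + 3*z))/∂z = -y
  coefficient of dy ∧ dz: ∂f_3/∂y - ∂f_2/∂z = ∂(2*x*y - 2*y^2 - 3*z^2)/∂y - ∂(x*y)/∂z = 2*x - 4*y
Assembling: d(omega) = (-2*x + y - 3*z) dx ∧ dy + (-y) dx ∧ dz + (2*x - 4*y) dy ∧ dz.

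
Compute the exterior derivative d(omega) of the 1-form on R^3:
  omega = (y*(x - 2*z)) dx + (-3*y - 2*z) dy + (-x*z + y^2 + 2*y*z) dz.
d(omega) = (-x + 2*z) dx ∧ dy + (2*y - z) dx ∧ dz + (2*y + 2*z + 2) dy ∧ dz

For a 1-form omega = sum_i f_i dx_i, the exterior derivative is
  d(omega) = sum_{i < j} (∂f_j/∂x_i - ∂f_i/∂x_j) dx_i ∧ dx_j.
  coefficient of dx ∧ dy: ∂f_2/∂x - ∂f_1/∂y = ∂(-3*y - 2*z)/∂x - ∂(y*(x - 2*z))/∂y = -x + 2*z
  coefficient of dx ∧ dz: ∂f_3/∂x - ∂f_1/∂z = ∂(-x*z + y^2 + 2*y*z)/∂x - ∂(y*(x - 2*z))/∂z = 2*y - z
  coefficient of dy ∧ dz: ∂f_3/∂y - ∂f_2/∂z = ∂(-x*z + y^2 + 2*y*z)/∂y - ∂(-3*y - 2*z)/∂z = 2*y + 2*z + 2
Assembling: d(omega) = (-x + 2*z) dx ∧ dy + (2*y - z) dx ∧ dz + (2*y + 2*z + 2) dy ∧ dz.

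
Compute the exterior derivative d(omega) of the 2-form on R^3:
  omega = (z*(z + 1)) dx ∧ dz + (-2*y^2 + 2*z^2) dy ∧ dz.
d(omega) = 0

For a 2-form omega = sum_{i<j} g_{ij} dx_i ∧ dx_j, the exterior derivative is
  d(omega) = sum_{i<j} d(g_{ij}) ∧ dx_i ∧ dx_j = sum_{i<j, k} (∂g_{ij}/∂x_k) dx_k ∧ dx_i ∧ dx_j.
Expand each term, using dx_k ∧ dx_i ∧ dx_j = sgn(permutation) dx_{(a)} ∧ dx_{(b)} ∧ dx_{(c)} with (a < b < c) sorted:

Collecting like 3-forms: d(omega) = 0.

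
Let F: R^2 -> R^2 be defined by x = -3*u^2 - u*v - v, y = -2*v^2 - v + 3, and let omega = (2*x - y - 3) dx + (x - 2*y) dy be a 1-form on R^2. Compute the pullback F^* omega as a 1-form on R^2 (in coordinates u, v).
F^* omega = (36*u^3 + 18*u^2*v - 10*u*v^2 + 6*u*v + 36*u - 2*v^3 + v^2 + 6*v) du + (6*u^3 + 14*u^2*v + 9*u^2 + 2*u*v^2 + 4*u*v + 6*u - 16*v^3 - 10*v^2 + 24*v + 12) dv

Using F^*(f dg) = (f ∘ F) d(g ∘ F), substitute each coordinate x_i by F_i(u, v) in f_i, and replace dx_i by d F_i = (∂F_i/∂u) du + (∂F_i/∂v) dv.
  For the x component: f_1(F) = -6*u^2 - 2*u*v + 2*v^2 - v - 6; d F_1 = (-6*u - v) du + (-u - 1) dv
  For the y component: f_2(F) = -3*u^2 - u*v + 4*v^2 + v - 6; d F_2 = (0) du + (-4*v - 1) dv
Combining and collecting du, dv coefficients:
  coeff of du: 36*u^3 + 18*u^2*v - 10*u*v^2 + 6*u*v + 36*u - 2*v^3 + v^2 + 6*v
  coeff of dv: 6*u^3 + 14*u^2*v + 9*u^2 + 2*u*v^2 + 4*u*v + 6*u - 16*v^3 - 10*v^2 + 24*v + 12
F^* omega = (36*u^3 + 18*u^2*v - 10*u*v^2 + 6*u*v + 36*u - 2*v^3 + v^2 + 6*v) du + (6*u^3 + 14*u^2*v + 9*u^2 + 2*u*v^2 + 4*u*v + 6*u - 16*v^3 - 10*v^2 + 24*v + 12) dv.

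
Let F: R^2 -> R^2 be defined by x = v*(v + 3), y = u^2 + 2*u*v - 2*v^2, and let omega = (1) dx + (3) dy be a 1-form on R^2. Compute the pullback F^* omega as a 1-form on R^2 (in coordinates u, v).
F^* omega = (6*u + 6*v) du + (6*u - 10*v + 3) dv

Using F^*(f dg) = (f ∘ F) d(g ∘ F), substitute each coordinate x_i by F_i(u, v) in f_i, and replace dx_i by d F_i = (∂F_i/∂u) du + (∂F_i/∂v) dv.
  For the x component: f_1(F) = 1; d F_1 = (0) du + (2*v + 3) dv
  For the y component: f_2(F) = 3; d F_2 = (2*u + 2*v) du + (2*u - 4*v) dv
Combining and collecting du, dv coefficients:
  coeff of du: 6*u + 6*v
  coeff of dv: 6*u - 10*v + 3
F^* omega = (6*u + 6*v) du + (6*u - 10*v + 3) dv.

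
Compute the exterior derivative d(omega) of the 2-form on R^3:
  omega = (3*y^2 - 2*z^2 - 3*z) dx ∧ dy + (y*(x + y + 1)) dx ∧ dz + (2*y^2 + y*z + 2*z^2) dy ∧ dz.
d(omega) = (-x - 2*y - 4*z - 4) dx ∧ dy ∧ dz

For a 2-form omega = sum_{i<j} g_{ij} dx_i ∧ dx_j, the exterior derivative is
  d(omega) = sum_{i<j} d(g_{ij}) ∧ dx_i ∧ dx_j = sum_{i<j, k} (∂g_{ij}/∂x_k) dx_k ∧ dx_i ∧ dx_j.
Expand each term, using dx_k ∧ dx_i ∧ dx_j = sgn(permutation) dx_{(a)} ∧ dx_{(b)} ∧ dx_{(c)} with (a < b < c) sorted:
  d(3*y^2 - 2*z^2 - 3*z) includes (∂/∂z)(3*y^2 - 2*z^2 - 3*z) dz = (-4*z - 3) dz, which multiplied by dx ∧ dy gives (-4*z - 3) dx ∧ dy ∧ dz
  d(y*(x + y + 1)) includes (∂/∂y)(y*(x + y + 1)) dy = (x + 2*y + 1) dy, which multiplied by dx ∧ dz gives (-x - 2*y - 1) dx ∧ dy ∧ dz
Collecting like 3-forms: d(omega) = (-x - 2*y - 4*z - 4) dx ∧ dy ∧ dz.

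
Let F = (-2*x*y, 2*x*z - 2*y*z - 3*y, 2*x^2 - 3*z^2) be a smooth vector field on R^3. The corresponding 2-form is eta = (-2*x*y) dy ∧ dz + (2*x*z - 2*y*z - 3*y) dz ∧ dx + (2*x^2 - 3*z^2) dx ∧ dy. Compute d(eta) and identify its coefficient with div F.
d(eta) = (-2*y - 8*z - 3) dx ∧ dy ∧ dz; div F = -2*y - 8*z - 3

For a 2-form in R^3 of the form above, applying d gives a 3-form with coefficient ∂P/∂x + ∂Q/∂y + ∂R/∂z:
  ∂P/∂x = -2*y
  ∂Q/∂y = -2*z - 3
  ∂R/∂z = -6*z
Sum = -2*y - 8*z - 3, which is exactly div F.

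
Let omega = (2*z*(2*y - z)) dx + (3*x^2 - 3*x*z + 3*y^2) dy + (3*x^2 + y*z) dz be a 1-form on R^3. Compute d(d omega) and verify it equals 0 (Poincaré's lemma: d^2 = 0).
d(d omega) = 0

Step 1: d omega = sum_{i<j} (∂f_j/∂x_i - ∂f_i/∂x_j) dx_i ∧ dx_j:
  coeff of dx ∧ dy: 6*x - 7*z
  coeff of dx ∧ dz: 6*x - 4*y + 4*z
  coeff of dy ∧ dz: 3*x + z
Step 2: Apply d again to each 2-form coefficient. The only possible 3-form in R^3 is dx ∧ dy ∧ dz, with coefficient
  ∂(coeff of dy∧dz)/∂x - ∂(coeff of dx∧dz)/∂y + ∂(coeff of dx∧dy)/∂z
  = ∂/∂x (3*x + z) - ∂/∂y (6*x - 4*y + 4*z) + ∂/∂z (6*x - 7*z).
Each of these terms simplifies to sums of mixed partials that cancel in pairs. The result is 0 (by equality of mixed partials for smooth functions — Schwarz / Clairaut).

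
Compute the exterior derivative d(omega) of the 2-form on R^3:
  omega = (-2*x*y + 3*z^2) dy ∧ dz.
d(omega) = (-2*y) dx ∧ dy ∧ dz

For a 2-form omega = sum_{i<j} g_{ij} dx_i ∧ dx_j, the exterior derivative is
  d(omega) = sum_{i<j} d(g_{ij}) ∧ dx_i ∧ dx_j = sum_{i<j, k} (∂g_{ij}/∂x_k) dx_k ∧ dx_i ∧ dx_j.
Expand each term, using dx_k ∧ dx_i ∧ dx_j = sgn(permutation) dx_{(a)} ∧ dx_{(b)} ∧ dx_{(c)} with (a < b < c) sorted:
  d(-2*x*y + 3*z^2) includes (∂/∂x)(-2*x*y + 3*z^2) dx = (-2*y) dx, which multiplied by dy ∧ dz gives (-2*y) dx ∧ dy ∧ dz
Collecting like 3-forms: d(omega) = (-2*y) dx ∧ dy ∧ dz.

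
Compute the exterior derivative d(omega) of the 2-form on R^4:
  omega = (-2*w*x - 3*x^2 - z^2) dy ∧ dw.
d(omega) = (-2*w - 6*x) dx ∧ dy ∧ dw + (2*z) dy ∧ dz ∧ dw

For a 2-form omega = sum_{i<j} g_{ij} dx_i ∧ dx_j, the exterior derivative is
  d(omega) = sum_{i<j} d(g_{ij}) ∧ dx_i ∧ dx_j = sum_{i<j, k} (∂g_{ij}/∂x_k) dx_k ∧ dx_i ∧ dx_j.
Expand each term, using dx_k ∧ dx_i ∧ dx_j = sgn(permutation) dx_{(a)} ∧ dx_{(b)} ∧ dx_{(c)} with (a < b < c) sorted:
  d(-2*w*x - 3*x^2 - z^2) includes (∂/∂x)(-2*w*x - 3*x^2 - z^2) dx = (-2*w - 6*x) dx, which multiplied by dy ∧ dw gives (-2*w - 6*x) dx ∧ dy ∧ dw
  d(-2*w*x - 3*x^2 - z^2) includes (∂/∂z)(-2*w*x - 3*x^2 - z^2) dz = (-2*z) dz, which multiplied by dy ∧ dw gives (2*z) dy ∧ dz ∧ dw
Collecting like 3-forms: d(omega) = (-2*w - 6*x) dx ∧ dy ∧ dw + (2*z) dy ∧ dz ∧ dw.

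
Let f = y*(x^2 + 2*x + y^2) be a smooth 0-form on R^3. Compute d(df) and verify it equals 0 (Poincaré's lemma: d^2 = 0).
d(df) = 0

Step 1: df = sum_i (∂f/∂x_i) dx_i = (2*y*(x + 1)) dx + (x^2 + 2*x + 3*y^2) dy + (0) dz.
Step 2: Apply d again. Using the 1-form formula, the coefficient of dx ∧ dy in d(df) is ∂^2 f/∂x ∂y - ∂^2 f/∂y ∂x = (2*x + 2) - (2*x + 2) = 0 (equality of mixed partials for smooth f).
Similarly for dx ∧ dz and dy ∧ dz — all coefficients vanish. So d(df) = 0.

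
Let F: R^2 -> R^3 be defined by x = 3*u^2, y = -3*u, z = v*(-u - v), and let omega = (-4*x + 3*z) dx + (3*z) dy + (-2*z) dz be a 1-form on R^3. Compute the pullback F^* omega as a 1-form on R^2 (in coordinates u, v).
F^* omega = (-72*u^3 - 18*u^2*v - 20*u*v^2 + 9*u*v - 2*v^3 + 9*v^2) du + (2*v*(-u^2 - 3*u*v - 2*v^2)) dv

Using F^*(f dg) = (f ∘ F) d(g ∘ F), substitute each coordinate x_i by F_i(u, v) in f_i, and replace dx_i by d F_i = (∂F_i/∂u) du + (∂F_i/∂v) dv.
  For the x component: f_1(F) = -12*u^2 - 3*u*v - 3*v^2; d F_1 = (6*u) du + (0) dv
  For the y component: f_2(F) = 3*v*(-u - v); d F_2 = (-3) du + (0) dv
  For the z component: f_3(F) = 2*v*(u + v); d F_3 = (-v) du + (-u - 2*v) dv
Combining and collecting du, dv coefficients:
  coeff of du: -72*u^3 - 18*u^2*v - 20*u*v^2 + 9*u*v - 2*v^3 + 9*v^2
  coeff of dv: 2*v*(-u^2 - 3*u*v - 2*v^2)
F^* omega = (-72*u^3 - 18*u^2*v - 20*u*v^2 + 9*u*v - 2*v^3 + 9*v^2) du + (2*v*(-u^2 - 3*u*v - 2*v^2)) dv.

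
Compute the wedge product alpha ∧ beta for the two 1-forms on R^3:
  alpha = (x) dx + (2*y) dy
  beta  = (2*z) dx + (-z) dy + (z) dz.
alpha ∧ beta = (-z*(x + 4*y)) dx ∧ dy + (x*z) dx ∧ dz + (2*y*z) dy ∧ dz

Distribute the wedge, using dx_i ∧ dx_j = -dx_j ∧ dx_i and dx_i ∧ dx_i = 0. For each pair (i, j) with i < j, the coefficient of dx_i ∧ dx_j in alpha ∧ beta is (alpha_i * beta_j - alpha_j * beta_i). Collecting: alpha ∧ beta = (-z*(x + 4*y)) dx ∧ dy + (x*z) dx ∧ dz + (2*y*z) dy ∧ dz.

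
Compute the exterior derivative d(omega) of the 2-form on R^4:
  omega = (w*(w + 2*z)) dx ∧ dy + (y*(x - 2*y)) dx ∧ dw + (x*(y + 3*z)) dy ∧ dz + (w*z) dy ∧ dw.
d(omega) = (2*w + y + 3*z) dx ∧ dy ∧ dz + (2*w - x + 4*y + 2*z) dx ∧ dy ∧ dw + (-w) dy ∧ dz ∧ dw

For a 2-form omega = sum_{i<j} g_{ij} dx_i ∧ dx_j, the exterior derivative is
  d(omega) = sum_{i<j} d(g_{ij}) ∧ dx_i ∧ dx_j = sum_{i<j, k} (∂g_{ij}/∂x_k) dx_k ∧ dx_i ∧ dx_j.
Expand each term, using dx_k ∧ dx_i ∧ dx_j = sgn(permutation) dx_{(a)} ∧ dx_{(b)} ∧ dx_{(c)} with (a < b < c) sorted:
  d(w*(w + 2*z)) includes (∂/∂z)(w*(w + 2*z)) dz = (2*w) dz, which multiplied by dx ∧ dy gives (2*w) dx ∧ dy ∧ dz
  d(w*(w + 2*z)) includes (∂/∂w)(w*(w + 2*z)) dw = (2*w + 2*z) dw, which multiplied by dx ∧ dy gives (2*w + 2*z) dx ∧ dy ∧ dw
  d(y*(x - 2*y)) includes (∂/∂y)(y*(x - 2*y)) dy = (x - 4*y) dy, which multiplied by dx ∧ dw gives (-x + 4*y) dx ∧ dy ∧ dw
  d(x*(y + 3*z)) includes (∂/∂x)(x*(y + 3*z)) dx = (y + 3*z) dx, which multiplied by dy ∧ dz gives (y + 3*z) dx ∧ dy ∧ dz
  d(w*z) includes (∂/∂z)(w*z) dz = (w) dz, which multiplied by dy ∧ dw gives (-w) dy ∧ dz ∧ dw
Collecting like 3-forms: d(omega) = (2*w + y + 3*z) dx ∧ dy ∧ dz + (2*w - x + 4*y + 2*z) dx ∧ dy ∧ dw + (-w) dy ∧ dz ∧ dw.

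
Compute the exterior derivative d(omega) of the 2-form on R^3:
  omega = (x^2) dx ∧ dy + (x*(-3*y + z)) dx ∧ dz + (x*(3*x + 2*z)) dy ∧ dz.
d(omega) = (9*x + 2*z) dx ∧ dy ∧ dz

For a 2-form omega = sum_{i<j} g_{ij} dx_i ∧ dx_j, the exterior derivative is
  d(omega) = sum_{i<j} d(g_{ij}) ∧ dx_i ∧ dx_j = sum_{i<j, k} (∂g_{ij}/∂x_k) dx_k ∧ dx_i ∧ dx_j.
Expand each term, using dx_k ∧ dx_i ∧ dx_j = sgn(permutation) dx_{(a)} ∧ dx_{(b)} ∧ dx_{(c)} with (a < b < c) sorted:
  d(x*(-3*y + z)) includes (∂/∂y)(x*(-3*y + z)) dy = (-3*x) dy, which multiplied by dx ∧ dz gives (3*x) dx ∧ dy ∧ dz
  d(x*(3*x + 2*z)) includes (∂/∂x)(x*(3*x + 2*z)) dx = (6*x + 2*z) dx, which multiplied by dy ∧ dz gives (6*x + 2*z) dx ∧ dy ∧ dz
Collecting like 3-forms: d(omega) = (9*x + 2*z) dx ∧ dy ∧ dz.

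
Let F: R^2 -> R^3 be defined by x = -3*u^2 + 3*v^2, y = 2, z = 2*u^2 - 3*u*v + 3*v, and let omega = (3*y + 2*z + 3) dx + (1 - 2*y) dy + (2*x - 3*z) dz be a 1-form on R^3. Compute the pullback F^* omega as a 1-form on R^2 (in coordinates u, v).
F^* omega = (-72*u^3 + 108*u^2*v - 3*u*v^2 - 72*u*v - 54*u - 18*v^3 + 27*v^2) du + (36*u^3 - 3*u^2*v - 36*u^2 - 54*u*v^2 + 54*u*v + 54*v^2 + 27*v) dv

Using F^*(f dg) = (f ∘ F) d(g ∘ F), substitute each coordinate x_i by F_i(u, v) in f_i, and replace dx_i by d F_i = (∂F_i/∂u) du + (∂F_i/∂v) dv.
  For the x component: f_1(F) = 4*u^2 - 6*u*v + 6*v + 9; d F_1 = (-6*u) du + (6*v) dv
  For the y component: f_2(F) = -3; d F_2 = (0) du + (0) dv
  For the z component: f_3(F) = -12*u^2 + 9*u*v + 6*v^2 - 9*v; d F_3 = (4*u - 3*v) du + (3 - 3*u) dv
Combining and collecting du, dv coefficients:
  coeff of du: -72*u^3 + 108*u^2*v - 3*u*v^2 - 72*u*v - 54*u - 18*v^3 + 27*v^2
  coeff of dv: 36*u^3 - 3*u^2*v - 36*u^2 - 54*u*v^2 + 54*u*v + 54*v^2 + 27*v
F^* omega = (-72*u^3 + 108*u^2*v - 3*u*v^2 - 72*u*v - 54*u - 18*v^3 + 27*v^2) du + (36*u^3 - 3*u^2*v - 36*u^2 - 54*u*v^2 + 54*u*v + 54*v^2 + 27*v) dv.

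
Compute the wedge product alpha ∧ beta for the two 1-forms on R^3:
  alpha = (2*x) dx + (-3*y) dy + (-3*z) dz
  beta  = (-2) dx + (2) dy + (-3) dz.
alpha ∧ beta = (4*x - 6*y) dx ∧ dy + (-6*x - 6*z) dx ∧ dz + (9*y + 6*z) dy ∧ dz

Distribute the wedge, using dx_i ∧ dx_j = -dx_j ∧ dx_i and dx_i ∧ dx_i = 0. For each pair (i, j) with i < j, the coefficient of dx_i ∧ dx_j in alpha ∧ beta is (alpha_i * beta_j - alpha_j * beta_i). Collecting: alpha ∧ beta = (4*x - 6*y) dx ∧ dy + (-6*x - 6*z) dx ∧ dz + (9*y + 6*z) dy ∧ dz.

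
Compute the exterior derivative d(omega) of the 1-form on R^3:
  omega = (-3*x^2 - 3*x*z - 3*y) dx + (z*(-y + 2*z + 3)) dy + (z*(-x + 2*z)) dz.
d(omega) = (3) dx ∧ dy + (3*x - z) dx ∧ dz + (y - 4*z - 3) dy ∧ dz

For a 1-form omega = sum_i f_i dx_i, the exterior derivative is
  d(omega) = sum_{i < j} (∂f_j/∂x_i - ∂f_i/∂x_j) dx_i ∧ dx_j.
  coefficient of dx ∧ dy: ∂f_2/∂x - ∂f_1/∂y = ∂(z*(-y + 2*z + 3))/∂x - ∂(-3*x^2 - 3*x*z - 3*y)/∂y = 3
  coefficient of dx ∧ dz: ∂f_3/∂x - ∂f_1/∂z = ∂(z*(-x + 2*z))/∂x - ∂(-3*x^2 - 3*x*z - 3*y)/∂z = 3*x - z
  coefficient of dy ∧ dz: ∂f_3/∂y - ∂f_2/∂z = ∂(z*(-x + 2*z))/∂y - ∂(z*(-y + 2*z + 3))/∂z = y - 4*z - 3
Assembling: d(omega) = (3) dx ∧ dy + (3*x - z) dx ∧ dz + (y - 4*z - 3) dy ∧ dz.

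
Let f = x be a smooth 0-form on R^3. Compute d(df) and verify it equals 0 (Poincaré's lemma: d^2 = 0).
d(df) = 0

Step 1: df = sum_i (∂f/∂x_i) dx_i = (1) dx + (0) dy + (0) dz.
Step 2: Apply d again. Using the 1-form formula, the coefficient of dx ∧ dy in d(df) is ∂^2 f/∂x ∂y - ∂^2 f/∂y ∂x = (0) - (0) = 0 (equality of mixed partials for smooth f).
Similarly for dx ∧ dz and dy ∧ dz — all coefficients vanish. So d(df) = 0.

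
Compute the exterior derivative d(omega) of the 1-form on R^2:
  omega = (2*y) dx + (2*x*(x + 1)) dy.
d(omega) = (4*x) dx ∧ dy

For a 1-form omega = sum_i f_i dx_i, the exterior derivative is
  d(omega) = sum_{i < j} (∂f_j/∂x_i - ∂f_i/∂x_j) dx_i ∧ dx_j.
  coefficient of dx ∧ dy: ∂f_2/∂x - ∂f_1/∂y = ∂(2*x*(x + 1))/∂x - ∂(2*y)/∂y = 4*x
Assembling: d(omega) = (4*x) dx ∧ dy.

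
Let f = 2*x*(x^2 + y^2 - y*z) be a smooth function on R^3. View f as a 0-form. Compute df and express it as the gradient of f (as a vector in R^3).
df = (6*x^2 + 2*y^2 - 2*y*z) dx + (2*x*(2*y - z)) dy + (-2*x*y) dz; grad f = (6*x^2 + 2*y^2 - 2*y*z, 2*x*(2*y - z), -2*x*y)

For a 0-form f, d f = (∂f/∂x) dx + (∂f/∂y) dy + (∂f/∂z) dz. The components of the vector representation are exactly the entries of grad f in Cartesian coordinates:
  ∂f/∂x = 6*x^2 + 2*y^2 - 2*y*z
  ∂f/∂y = 2*x*(2*y - z)
  ∂f/∂z = -2*x*y.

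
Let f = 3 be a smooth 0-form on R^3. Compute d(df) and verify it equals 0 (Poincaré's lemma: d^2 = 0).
d(df) = 0

Step 1: df = sum_i (∂f/∂x_i) dx_i = (0) dx + (0) dy + (0) dz.
Step 2: Apply d again. Using the 1-form formula, the coefficient of dx ∧ dy in d(df) is ∂^2 f/∂x ∂y - ∂^2 f/∂y ∂x = (0) - (0) = 0 (equality of mixed partials for smooth f).
Similarly for dx ∧ dz and dy ∧ dz — all coefficients vanish. So d(df) = 0.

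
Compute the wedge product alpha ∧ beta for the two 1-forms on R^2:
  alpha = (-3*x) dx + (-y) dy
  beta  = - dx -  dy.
alpha ∧ beta = (3*x - y) dx ∧ dy

Distribute the wedge, using dx_i ∧ dx_j = -dx_j ∧ dx_i and dx_i ∧ dx_i = 0. For each pair (i, j) with i < j, the coefficient of dx_i ∧ dx_j in alpha ∧ beta is (alpha_i * beta_j - alpha_j * beta_i). Collecting: alpha ∧ beta = (3*x - y) dx ∧ dy.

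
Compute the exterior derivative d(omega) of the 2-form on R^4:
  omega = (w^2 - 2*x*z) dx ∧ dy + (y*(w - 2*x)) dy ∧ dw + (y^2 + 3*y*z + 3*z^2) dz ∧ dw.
d(omega) = (-2*x) dx ∧ dy ∧ dz + (2*w - 2*y) dx ∧ dy ∧ dw + (2*y + 3*z) dy ∧ dz ∧ dw

For a 2-form omega = sum_{i<j} g_{ij} dx_i ∧ dx_j, the exterior derivative is
  d(omega) = sum_{i<j} d(g_{ij}) ∧ dx_i ∧ dx_j = sum_{i<j, k} (∂g_{ij}/∂x_k) dx_k ∧ dx_i ∧ dx_j.
Expand each term, using dx_k ∧ dx_i ∧ dx_j = sgn(permutation) dx_{(a)} ∧ dx_{(b)} ∧ dx_{(c)} with (a < b < c) sorted:
  d(w^2 - 2*x*z) includes (∂/∂z)(w^2 - 2*x*z) dz = (-2*x) dz, which multiplied by dx ∧ dy gives (-2*x) dx ∧ dy ∧ dz
  d(w^2 - 2*x*z) includes (∂/∂w)(w^2 - 2*x*z) dw = (2*w) dw, which multiplied by dx ∧ dy gives (2*w) dx ∧ dy ∧ dw
  d(y*(w - 2*x)) includes (∂/∂x)(y*(w - 2*x)) dx = (-2*y) dx, which multiplied by dy ∧ dw gives (-2*y) dx ∧ dy ∧ dw
  d(y^2 + 3*y*z + 3*z^2) includes (∂/∂y)(y^2 + 3*y*z + 3*z^2) dy = (2*y + 3*z) dy, which multiplied by dz ∧ dw gives (2*y + 3*z) dy ∧ dz ∧ dw
Collecting like 3-forms: d(omega) = (-2*x) dx ∧ dy ∧ dz + (2*w - 2*y) dx ∧ dy ∧ dw + (2*y + 3*z) dy ∧ dz ∧ dw.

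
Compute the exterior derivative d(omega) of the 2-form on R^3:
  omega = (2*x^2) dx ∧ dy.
d(omega) = 0

For a 2-form omega = sum_{i<j} g_{ij} dx_i ∧ dx_j, the exterior derivative is
  d(omega) = sum_{i<j} d(g_{ij}) ∧ dx_i ∧ dx_j = sum_{i<j, k} (∂g_{ij}/∂x_k) dx_k ∧ dx_i ∧ dx_j.
Expand each term, using dx_k ∧ dx_i ∧ dx_j = sgn(permutation) dx_{(a)} ∧ dx_{(b)} ∧ dx_{(c)} with (a < b < c) sorted:

Collecting like 3-forms: d(omega) = 0.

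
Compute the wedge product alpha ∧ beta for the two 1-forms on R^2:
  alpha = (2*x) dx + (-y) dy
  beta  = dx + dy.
alpha ∧ beta = (2*x + y) dx ∧ dy

Distribute the wedge, using dx_i ∧ dx_j = -dx_j ∧ dx_i and dx_i ∧ dx_i = 0. For each pair (i, j) with i < j, the coefficient of dx_i ∧ dx_j in alpha ∧ beta is (alpha_i * beta_j - alpha_j * beta_i). Collecting: alpha ∧ beta = (2*x + y) dx ∧ dy.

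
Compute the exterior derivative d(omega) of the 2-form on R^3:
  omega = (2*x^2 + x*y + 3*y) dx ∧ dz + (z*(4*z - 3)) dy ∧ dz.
d(omega) = (-x - 3) dx ∧ dy ∧ dz

For a 2-form omega = sum_{i<j} g_{ij} dx_i ∧ dx_j, the exterior derivative is
  d(omega) = sum_{i<j} d(g_{ij}) ∧ dx_i ∧ dx_j = sum_{i<j, k} (∂g_{ij}/∂x_k) dx_k ∧ dx_i ∧ dx_j.
Expand each term, using dx_k ∧ dx_i ∧ dx_j = sgn(permutation) dx_{(a)} ∧ dx_{(b)} ∧ dx_{(c)} with (a < b < c) sorted:
  d(2*x^2 + x*y + 3*y) includes (∂/∂y)(2*x^2 + x*y + 3*y) dy = (x + 3) dy, which multiplied by dx ∧ dz gives (-x - 3) dx ∧ dy ∧ dz
Collecting like 3-forms: d(omega) = (-x - 3) dx ∧ dy ∧ dz.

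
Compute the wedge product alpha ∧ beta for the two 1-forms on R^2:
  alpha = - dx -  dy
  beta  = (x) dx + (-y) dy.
alpha ∧ beta = (x + y) dx ∧ dy

Distribute the wedge, using dx_i ∧ dx_j = -dx_j ∧ dx_i and dx_i ∧ dx_i = 0. For each pair (i, j) with i < j, the coefficient of dx_i ∧ dx_j in alpha ∧ beta is (alpha_i * beta_j - alpha_j * beta_i). Collecting: alpha ∧ beta = (x + y) dx ∧ dy.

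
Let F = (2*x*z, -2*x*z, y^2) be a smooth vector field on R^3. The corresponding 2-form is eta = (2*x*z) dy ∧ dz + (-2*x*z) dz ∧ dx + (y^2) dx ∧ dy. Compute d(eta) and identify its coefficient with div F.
d(eta) = (2*z) dx ∧ dy ∧ dz; div F = 2*z

For a 2-form in R^3 of the form above, applying d gives a 3-form with coefficient ∂P/∂x + ∂Q/∂y + ∂R/∂z:
  ∂P/∂x = 2*z
  ∂Q/∂y = 0
  ∂R/∂z = 0
Sum = 2*z, which is exactly div F.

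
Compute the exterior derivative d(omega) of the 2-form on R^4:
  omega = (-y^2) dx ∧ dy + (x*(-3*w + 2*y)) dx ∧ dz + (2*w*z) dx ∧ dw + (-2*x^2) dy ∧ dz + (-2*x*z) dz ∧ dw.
d(omega) = (-6*x) dx ∧ dy ∧ dz + (-2*w - 3*x - 2*z) dx ∧ dz ∧ dw

For a 2-form omega = sum_{i<j} g_{ij} dx_i ∧ dx_j, the exterior derivative is
  d(omega) = sum_{i<j} d(g_{ij}) ∧ dx_i ∧ dx_j = sum_{i<j, k} (∂g_{ij}/∂x_k) dx_k ∧ dx_i ∧ dx_j.
Expand each term, using dx_k ∧ dx_i ∧ dx_j = sgn(permutation) dx_{(a)} ∧ dx_{(b)} ∧ dx_{(c)} with (a < b < c) sorted:
  d(x*(-3*w + 2*y)) includes (∂/∂y)(x*(-3*w + 2*y)) dy = (2*x) dy, which multiplied by dx ∧ dz gives (-2*x) dx ∧ dy ∧ dz
  d(x*(-3*w + 2*y)) includes (∂/∂w)(x*(-3*w + 2*y)) dw = (-3*x) dw, which multiplied by dx ∧ dz gives (-3*x) dx ∧ dz ∧ dw
  d(2*w*z) includes (∂/∂z)(2*w*z) dz = (2*w) dz, which multiplied by dx ∧ dw gives (-2*w) dx ∧ dz ∧ dw
  d(-2*x^2) includes (∂/∂x)(-2*x^2) dx = (-4*x) dx, which multiplied by dy ∧ dz gives (-4*x) dx ∧ dy ∧ dz
  d(-2*x*z) includes (∂/∂x)(-2*x*z) dx = (-2*z) dx, which multiplied by dz ∧ dw gives (-2*z) dx ∧ dz ∧ dw
Collecting like 3-forms: d(omega) = (-6*x) dx ∧ dy ∧ dz + (-2*w - 3*x - 2*z) dx ∧ dz ∧ dw.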